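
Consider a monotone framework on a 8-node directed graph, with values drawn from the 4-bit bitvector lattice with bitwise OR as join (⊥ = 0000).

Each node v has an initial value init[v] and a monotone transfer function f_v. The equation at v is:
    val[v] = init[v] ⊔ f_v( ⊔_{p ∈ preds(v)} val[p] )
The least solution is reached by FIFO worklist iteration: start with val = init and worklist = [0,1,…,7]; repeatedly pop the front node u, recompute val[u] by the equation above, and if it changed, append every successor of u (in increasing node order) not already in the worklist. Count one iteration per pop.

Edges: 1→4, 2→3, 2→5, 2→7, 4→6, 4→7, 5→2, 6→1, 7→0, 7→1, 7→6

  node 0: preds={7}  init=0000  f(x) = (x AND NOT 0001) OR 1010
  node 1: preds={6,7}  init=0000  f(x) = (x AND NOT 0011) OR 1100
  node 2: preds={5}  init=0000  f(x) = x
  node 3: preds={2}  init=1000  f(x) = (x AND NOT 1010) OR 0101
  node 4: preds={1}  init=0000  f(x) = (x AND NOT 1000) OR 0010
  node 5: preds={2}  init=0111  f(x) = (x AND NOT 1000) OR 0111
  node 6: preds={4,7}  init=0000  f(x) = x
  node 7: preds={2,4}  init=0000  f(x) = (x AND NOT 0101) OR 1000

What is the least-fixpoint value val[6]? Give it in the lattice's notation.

1110

Worklist (12 pops):
  #1 pop 0: in=0000 → 1010 (was 0000); enqueue []
  #2 pop 1: in=0000 → 1100 (was 0000); enqueue []
  #3 pop 2: in=0111 → 0111 (was 0000); enqueue []
  #4 pop 3: in=0111 → 1101 (was 1000); enqueue []
  #5 pop 4: in=1100 → 0110 (was 0000); enqueue []
  #6 pop 5: in=0111 → 0111 (no change)
  #7 pop 6: in=0110 → 0110 (was 0000); enqueue [1]
  #8 pop 7: in=0111 → 1010 (was 0000); enqueue [0,6]
  #9 pop 1: in=1110 → 1100 (no change)
  #10 pop 0: in=1010 → 1010 (no change)
  #11 pop 6: in=1110 → 1110 (was 0110); enqueue [1]
  #12 pop 1: in=1110 → 1100 (no change)

Fixpoint:
  val[0] = 1010
  val[1] = 1100
  val[2] = 0111
  val[3] = 1101
  val[4] = 0110
  val[5] = 0111
  val[6] = 1110
  val[7] = 1010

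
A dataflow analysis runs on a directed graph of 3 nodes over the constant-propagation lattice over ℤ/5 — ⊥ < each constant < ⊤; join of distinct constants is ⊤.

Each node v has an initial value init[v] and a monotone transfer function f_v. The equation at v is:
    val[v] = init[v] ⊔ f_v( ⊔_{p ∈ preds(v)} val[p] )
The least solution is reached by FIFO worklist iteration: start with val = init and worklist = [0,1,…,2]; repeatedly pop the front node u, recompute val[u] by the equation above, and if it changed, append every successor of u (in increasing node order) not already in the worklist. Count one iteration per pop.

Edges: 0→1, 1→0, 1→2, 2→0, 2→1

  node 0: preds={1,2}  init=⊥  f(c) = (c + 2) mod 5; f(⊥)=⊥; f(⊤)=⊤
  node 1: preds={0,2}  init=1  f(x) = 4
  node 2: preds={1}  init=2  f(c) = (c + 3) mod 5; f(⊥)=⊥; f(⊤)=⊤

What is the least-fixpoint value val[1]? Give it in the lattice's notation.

⊤

Trace (5 dequeues):
  [1] u=0 | in ⊤ | out ⊤ | prev ⊥ | push {}
  [2] u=1 | in ⊤ | out ⊤ | prev 1 | push {0}
  [3] u=2 | in ⊤ | out ⊤ | prev 2 | push {1}
  [4] u=0 | in ⊤ | out ⊤ | ==
  [5] u=1 | in ⊤ | out ⊤ | ==

Converged values:
  [0] ⊤
  [1] ⊤
  [2] ⊤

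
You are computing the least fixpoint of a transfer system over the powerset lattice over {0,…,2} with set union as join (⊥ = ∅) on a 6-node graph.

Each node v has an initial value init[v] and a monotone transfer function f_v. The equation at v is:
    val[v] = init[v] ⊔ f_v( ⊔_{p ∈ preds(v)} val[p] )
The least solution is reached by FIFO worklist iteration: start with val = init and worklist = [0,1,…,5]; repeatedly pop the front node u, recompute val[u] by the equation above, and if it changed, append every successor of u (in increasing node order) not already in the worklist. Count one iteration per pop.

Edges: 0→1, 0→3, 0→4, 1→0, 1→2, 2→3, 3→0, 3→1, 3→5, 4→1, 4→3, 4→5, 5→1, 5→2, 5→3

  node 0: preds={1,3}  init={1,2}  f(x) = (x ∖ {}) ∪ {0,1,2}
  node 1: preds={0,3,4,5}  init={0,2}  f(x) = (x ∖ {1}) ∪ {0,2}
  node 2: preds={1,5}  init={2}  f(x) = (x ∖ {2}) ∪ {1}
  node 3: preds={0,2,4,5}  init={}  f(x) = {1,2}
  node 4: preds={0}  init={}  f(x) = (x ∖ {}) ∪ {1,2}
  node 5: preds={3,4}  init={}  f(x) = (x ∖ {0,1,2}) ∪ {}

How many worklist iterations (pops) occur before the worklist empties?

Iteration log — 9 steps:
  step 1. node 0  ⊔preds={0,2}  new={0,1,2}  old={1,2}  +wl: 
  step 2. node 1  ⊔preds={0,1,2}  new={0,2}  stable
  step 3. node 2  ⊔preds={0,2}  new={0,1,2}  old={2}  +wl: 
  step 4. node 3  ⊔preds={0,1,2}  new={1,2}  old={}  +wl: 0,1
  step 5. node 4  ⊔preds={0,1,2}  new={0,1,2}  old={}  +wl: 3
  step 6. node 5  ⊔preds={0,1,2}  new={}  stable
  step 7. node 0  ⊔preds={0,1,2}  new={0,1,2}  stable
  step 8. node 1  ⊔preds={0,1,2}  new={0,2}  stable
  step 9. node 3  ⊔preds={0,1,2}  new={1,2}  stable

Least fixpoint reached:
  node 0: {0,1,2}
  node 1: {0,2}
  node 2: {0,1,2}
  node 3: {1,2}
  node 4: {0,1,2}
  node 5: {}

9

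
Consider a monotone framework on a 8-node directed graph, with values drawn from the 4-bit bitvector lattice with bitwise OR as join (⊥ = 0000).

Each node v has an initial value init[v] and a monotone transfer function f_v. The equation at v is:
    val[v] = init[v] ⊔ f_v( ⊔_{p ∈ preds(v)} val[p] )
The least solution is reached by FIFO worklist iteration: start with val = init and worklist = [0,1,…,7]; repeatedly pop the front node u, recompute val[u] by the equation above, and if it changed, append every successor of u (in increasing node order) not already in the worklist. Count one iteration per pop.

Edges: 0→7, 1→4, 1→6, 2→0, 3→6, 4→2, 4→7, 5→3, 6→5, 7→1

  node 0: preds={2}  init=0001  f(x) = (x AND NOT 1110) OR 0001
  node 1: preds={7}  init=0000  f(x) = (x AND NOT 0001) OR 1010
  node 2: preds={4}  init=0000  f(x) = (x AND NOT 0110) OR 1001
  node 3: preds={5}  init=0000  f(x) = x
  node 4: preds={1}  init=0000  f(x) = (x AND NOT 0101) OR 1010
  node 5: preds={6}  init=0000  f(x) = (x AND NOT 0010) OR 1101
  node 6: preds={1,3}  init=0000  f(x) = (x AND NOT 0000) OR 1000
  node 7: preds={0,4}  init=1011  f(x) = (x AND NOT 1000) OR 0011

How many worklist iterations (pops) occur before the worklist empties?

14

Trace (14 dequeues):
  [1] u=0 | in 0000 | out 0001 | ==
  [2] u=1 | in 1011 | out 1010 | prev 0000 | push {}
  [3] u=2 | in 0000 | out 1001 | prev 0000 | push {0}
  [4] u=3 | in 0000 | out 0000 | ==
  [5] u=4 | in 1010 | out 1010 | prev 0000 | push {2}
  [6] u=5 | in 0000 | out 1101 | prev 0000 | push {3}
  [7] u=6 | in 1010 | out 1010 | prev 0000 | push {5}
  [8] u=7 | in 1011 | out 1011 | ==
  [9] u=0 | in 1001 | out 0001 | ==
  [10] u=2 | in 1010 | out 1001 | ==
  [11] u=3 | in 1101 | out 1101 | prev 0000 | push {6}
  [12] u=5 | in 1010 | out 1101 | ==
  [13] u=6 | in 1111 | out 1111 | prev 1010 | push {5}
  [14] u=5 | in 1111 | out 1101 | ==

Converged values:
  [0] 0001
  [1] 1010
  [2] 1001
  [3] 1101
  [4] 1010
  [5] 1101
  [6] 1111
  [7] 1011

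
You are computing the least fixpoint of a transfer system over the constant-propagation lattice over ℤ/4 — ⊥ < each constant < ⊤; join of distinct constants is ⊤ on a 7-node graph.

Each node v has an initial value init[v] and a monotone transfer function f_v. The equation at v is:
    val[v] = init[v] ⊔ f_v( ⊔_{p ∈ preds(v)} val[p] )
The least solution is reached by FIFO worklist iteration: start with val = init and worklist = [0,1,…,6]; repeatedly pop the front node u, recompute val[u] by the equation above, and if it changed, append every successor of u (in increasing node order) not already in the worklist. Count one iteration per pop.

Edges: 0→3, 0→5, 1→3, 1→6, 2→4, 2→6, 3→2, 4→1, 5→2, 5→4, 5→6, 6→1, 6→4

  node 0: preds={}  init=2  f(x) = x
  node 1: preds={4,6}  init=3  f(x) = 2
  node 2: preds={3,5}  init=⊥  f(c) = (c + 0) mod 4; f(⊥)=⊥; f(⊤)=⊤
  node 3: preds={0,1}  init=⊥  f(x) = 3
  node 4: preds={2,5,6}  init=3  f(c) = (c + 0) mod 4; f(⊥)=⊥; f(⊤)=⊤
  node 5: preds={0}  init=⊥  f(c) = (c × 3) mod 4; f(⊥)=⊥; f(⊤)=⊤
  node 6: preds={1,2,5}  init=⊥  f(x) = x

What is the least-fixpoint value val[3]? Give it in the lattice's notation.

Worklist (11 pops):
  #1 pop 0: in=⊥ → 2 (no change)
  #2 pop 1: in=3 → ⊤ (was 3); enqueue []
  #3 pop 2: in=⊥ → ⊥ (no change)
  #4 pop 3: in=⊤ → 3 (was ⊥); enqueue [2]
  #5 pop 4: in=⊥ → 3 (no change)
  #6 pop 5: in=2 → 2 (was ⊥); enqueue [4]
  #7 pop 6: in=⊤ → ⊤ (was ⊥); enqueue [1]
  #8 pop 2: in=⊤ → ⊤ (was ⊥); enqueue [6]
  #9 pop 4: in=⊤ → ⊤ (was 3); enqueue []
  #10 pop 1: in=⊤ → ⊤ (no change)
  #11 pop 6: in=⊤ → ⊤ (no change)

Fixpoint:
  val[0] = 2
  val[1] = ⊤
  val[2] = ⊤
  val[3] = 3
  val[4] = ⊤
  val[5] = 2
  val[6] = ⊤

3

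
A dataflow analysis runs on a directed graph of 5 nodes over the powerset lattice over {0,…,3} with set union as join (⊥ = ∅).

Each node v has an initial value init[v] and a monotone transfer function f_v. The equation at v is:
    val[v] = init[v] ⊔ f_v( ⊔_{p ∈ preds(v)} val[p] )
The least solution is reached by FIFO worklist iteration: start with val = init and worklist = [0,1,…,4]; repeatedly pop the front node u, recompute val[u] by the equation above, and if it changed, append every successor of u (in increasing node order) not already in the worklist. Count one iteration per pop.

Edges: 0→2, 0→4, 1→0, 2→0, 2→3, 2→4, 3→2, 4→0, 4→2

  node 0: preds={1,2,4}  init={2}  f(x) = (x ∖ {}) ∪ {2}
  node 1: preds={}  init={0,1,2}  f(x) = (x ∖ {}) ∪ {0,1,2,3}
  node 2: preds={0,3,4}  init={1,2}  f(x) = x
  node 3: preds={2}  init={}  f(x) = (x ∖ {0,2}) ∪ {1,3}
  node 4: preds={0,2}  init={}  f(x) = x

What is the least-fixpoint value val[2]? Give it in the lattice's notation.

Trace (11 dequeues):
  [1] u=0 | in {0,1,2} | out {0,1,2} | prev {2} | push {}
  [2] u=1 | in {} | out {0,1,2,3} | prev {0,1,2} | push {0}
  [3] u=2 | in {0,1,2} | out {0,1,2} | prev {1,2} | push {}
  [4] u=3 | in {0,1,2} | out {1,3} | prev {} | push {2}
  [5] u=4 | in {0,1,2} | out {0,1,2} | prev {} | push {}
  [6] u=0 | in {0,1,2,3} | out {0,1,2,3} | prev {0,1,2} | push {4}
  [7] u=2 | in {0,1,2,3} | out {0,1,2,3} | prev {0,1,2} | push {0,3}
  [8] u=4 | in {0,1,2,3} | out {0,1,2,3} | prev {0,1,2} | push {2}
  [9] u=0 | in {0,1,2,3} | out {0,1,2,3} | ==
  [10] u=3 | in {0,1,2,3} | out {1,3} | ==
  [11] u=2 | in {0,1,2,3} | out {0,1,2,3} | ==

Converged values:
  [0] {0,1,2,3}
  [1] {0,1,2,3}
  [2] {0,1,2,3}
  [3] {1,3}
  [4] {0,1,2,3}

{0,1,2,3}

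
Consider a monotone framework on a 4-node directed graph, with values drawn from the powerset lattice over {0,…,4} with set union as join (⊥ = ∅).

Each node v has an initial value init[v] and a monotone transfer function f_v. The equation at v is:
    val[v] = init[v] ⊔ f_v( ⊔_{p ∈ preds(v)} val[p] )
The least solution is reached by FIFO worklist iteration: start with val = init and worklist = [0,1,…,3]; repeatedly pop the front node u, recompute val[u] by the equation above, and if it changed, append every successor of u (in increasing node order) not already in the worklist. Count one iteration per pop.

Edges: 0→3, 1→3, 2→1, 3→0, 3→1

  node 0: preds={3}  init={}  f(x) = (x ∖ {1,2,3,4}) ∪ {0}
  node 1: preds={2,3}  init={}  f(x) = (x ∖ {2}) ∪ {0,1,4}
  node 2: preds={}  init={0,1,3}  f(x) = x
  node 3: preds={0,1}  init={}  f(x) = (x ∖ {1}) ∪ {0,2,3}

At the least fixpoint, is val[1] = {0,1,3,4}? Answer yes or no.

Worklist (6 pops):
  #1 pop 0: in={} → {0} (was {}); enqueue []
  #2 pop 1: in={0,1,3} → {0,1,3,4} (was {}); enqueue []
  #3 pop 2: in={} → {0,1,3} (no change)
  #4 pop 3: in={0,1,3,4} → {0,2,3,4} (was {}); enqueue [0,1]
  #5 pop 0: in={0,2,3,4} → {0} (no change)
  #6 pop 1: in={0,1,2,3,4} → {0,1,3,4} (no change)

Fixpoint:
  val[0] = {0}
  val[1] = {0,1,3,4}
  val[2] = {0,1,3}
  val[3] = {0,2,3,4}

yes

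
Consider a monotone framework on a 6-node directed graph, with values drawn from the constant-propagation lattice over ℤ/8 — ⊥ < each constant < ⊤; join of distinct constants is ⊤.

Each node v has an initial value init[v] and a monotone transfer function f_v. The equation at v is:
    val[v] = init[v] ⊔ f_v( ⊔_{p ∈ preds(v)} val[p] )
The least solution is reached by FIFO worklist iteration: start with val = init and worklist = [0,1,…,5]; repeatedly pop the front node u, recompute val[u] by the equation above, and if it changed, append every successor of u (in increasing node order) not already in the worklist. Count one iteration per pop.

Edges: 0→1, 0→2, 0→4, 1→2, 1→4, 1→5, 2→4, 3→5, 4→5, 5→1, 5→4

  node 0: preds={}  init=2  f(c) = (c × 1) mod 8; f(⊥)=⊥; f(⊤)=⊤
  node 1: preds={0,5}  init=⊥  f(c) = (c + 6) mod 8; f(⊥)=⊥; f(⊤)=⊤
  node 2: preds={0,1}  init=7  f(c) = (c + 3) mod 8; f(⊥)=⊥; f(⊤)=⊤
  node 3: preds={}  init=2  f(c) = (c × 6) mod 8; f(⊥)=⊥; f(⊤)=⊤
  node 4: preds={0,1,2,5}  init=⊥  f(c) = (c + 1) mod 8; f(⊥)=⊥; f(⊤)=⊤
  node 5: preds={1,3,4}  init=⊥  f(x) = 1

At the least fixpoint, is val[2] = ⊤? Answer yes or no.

yes

Iteration log — 10 steps:
  step 1. node 0  ⊔preds=⊥  new=2  stable
  step 2. node 1  ⊔preds=2  new=0  old=⊥  +wl: 
  step 3. node 2  ⊔preds=⊤  new=⊤  old=7  +wl: 
  step 4. node 3  ⊔preds=⊥  new=2  stable
  step 5. node 4  ⊔preds=⊤  new=⊤  old=⊥  +wl: 
  step 6. node 5  ⊔preds=⊤  new=1  old=⊥  +wl: 1,4
  step 7. node 1  ⊔preds=⊤  new=⊤  old=0  +wl: 2,5
  step 8. node 4  ⊔preds=⊤  new=⊤  stable
  step 9. node 2  ⊔preds=⊤  new=⊤  stable
  step 10. node 5  ⊔preds=⊤  new=1  stable

Least fixpoint reached:
  node 0: 2
  node 1: ⊤
  node 2: ⊤
  node 3: 2
  node 4: ⊤
  node 5: 1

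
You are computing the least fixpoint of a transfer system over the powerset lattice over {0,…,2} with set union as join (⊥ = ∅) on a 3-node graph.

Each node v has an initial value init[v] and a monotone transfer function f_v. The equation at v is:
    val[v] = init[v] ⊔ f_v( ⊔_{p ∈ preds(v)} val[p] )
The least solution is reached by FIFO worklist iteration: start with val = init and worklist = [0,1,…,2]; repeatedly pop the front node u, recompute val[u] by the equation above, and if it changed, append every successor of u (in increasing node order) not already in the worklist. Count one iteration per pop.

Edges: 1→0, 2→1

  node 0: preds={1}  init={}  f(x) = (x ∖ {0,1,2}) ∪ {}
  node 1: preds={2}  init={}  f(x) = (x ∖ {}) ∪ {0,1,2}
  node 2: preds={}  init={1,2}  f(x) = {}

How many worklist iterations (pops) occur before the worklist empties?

4

Worklist (4 pops):
  #1 pop 0: in={} → {} (no change)
  #2 pop 1: in={1,2} → {0,1,2} (was {}); enqueue [0]
  #3 pop 2: in={} → {1,2} (no change)
  #4 pop 0: in={0,1,2} → {} (no change)

Fixpoint:
  val[0] = {}
  val[1] = {0,1,2}
  val[2] = {1,2}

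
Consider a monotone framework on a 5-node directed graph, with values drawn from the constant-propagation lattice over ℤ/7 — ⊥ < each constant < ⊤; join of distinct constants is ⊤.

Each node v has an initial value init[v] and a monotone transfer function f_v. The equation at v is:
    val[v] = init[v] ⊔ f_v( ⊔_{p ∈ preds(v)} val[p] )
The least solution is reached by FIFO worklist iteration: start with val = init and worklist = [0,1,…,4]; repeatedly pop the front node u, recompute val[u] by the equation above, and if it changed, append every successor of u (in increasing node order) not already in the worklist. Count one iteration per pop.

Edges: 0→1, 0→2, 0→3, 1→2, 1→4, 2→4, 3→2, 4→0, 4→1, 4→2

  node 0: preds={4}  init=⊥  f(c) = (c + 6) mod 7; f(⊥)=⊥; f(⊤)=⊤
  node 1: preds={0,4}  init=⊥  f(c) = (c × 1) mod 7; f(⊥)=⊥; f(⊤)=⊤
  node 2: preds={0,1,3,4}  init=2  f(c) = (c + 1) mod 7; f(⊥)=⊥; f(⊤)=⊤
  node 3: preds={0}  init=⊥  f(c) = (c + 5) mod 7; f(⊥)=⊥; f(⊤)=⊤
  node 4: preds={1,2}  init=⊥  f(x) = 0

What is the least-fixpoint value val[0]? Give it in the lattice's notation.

Worklist (11 pops):
  #1 pop 0: in=⊥ → ⊥ (no change)
  #2 pop 1: in=⊥ → ⊥ (no change)
  #3 pop 2: in=⊥ → 2 (no change)
  #4 pop 3: in=⊥ → ⊥ (no change)
  #5 pop 4: in=2 → 0 (was ⊥); enqueue [0,1,2]
  #6 pop 0: in=0 → 6 (was ⊥); enqueue [3]
  #7 pop 1: in=⊤ → ⊤ (was ⊥); enqueue [4]
  #8 pop 2: in=⊤ → ⊤ (was 2); enqueue []
  #9 pop 3: in=6 → 4 (was ⊥); enqueue [2]
  #10 pop 4: in=⊤ → 0 (no change)
  #11 pop 2: in=⊤ → ⊤ (no change)

Fixpoint:
  val[0] = 6
  val[1] = ⊤
  val[2] = ⊤
  val[3] = 4
  val[4] = 0

6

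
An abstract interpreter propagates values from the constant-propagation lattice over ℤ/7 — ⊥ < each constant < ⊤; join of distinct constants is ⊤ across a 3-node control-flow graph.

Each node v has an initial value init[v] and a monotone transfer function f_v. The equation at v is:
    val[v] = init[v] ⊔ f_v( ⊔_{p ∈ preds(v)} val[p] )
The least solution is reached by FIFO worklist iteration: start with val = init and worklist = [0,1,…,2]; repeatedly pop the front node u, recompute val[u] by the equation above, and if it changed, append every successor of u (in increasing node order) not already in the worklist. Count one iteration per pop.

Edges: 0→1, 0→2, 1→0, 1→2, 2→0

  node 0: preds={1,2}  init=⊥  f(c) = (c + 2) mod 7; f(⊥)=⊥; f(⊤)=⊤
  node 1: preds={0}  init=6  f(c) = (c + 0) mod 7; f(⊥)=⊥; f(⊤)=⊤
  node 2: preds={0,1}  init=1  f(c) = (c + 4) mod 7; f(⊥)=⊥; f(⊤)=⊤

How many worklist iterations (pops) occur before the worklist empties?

Trace (4 dequeues):
  [1] u=0 | in ⊤ | out ⊤ | prev ⊥ | push {}
  [2] u=1 | in ⊤ | out ⊤ | prev 6 | push {0}
  [3] u=2 | in ⊤ | out ⊤ | prev 1 | push {}
  [4] u=0 | in ⊤ | out ⊤ | ==

Converged values:
  [0] ⊤
  [1] ⊤
  [2] ⊤

4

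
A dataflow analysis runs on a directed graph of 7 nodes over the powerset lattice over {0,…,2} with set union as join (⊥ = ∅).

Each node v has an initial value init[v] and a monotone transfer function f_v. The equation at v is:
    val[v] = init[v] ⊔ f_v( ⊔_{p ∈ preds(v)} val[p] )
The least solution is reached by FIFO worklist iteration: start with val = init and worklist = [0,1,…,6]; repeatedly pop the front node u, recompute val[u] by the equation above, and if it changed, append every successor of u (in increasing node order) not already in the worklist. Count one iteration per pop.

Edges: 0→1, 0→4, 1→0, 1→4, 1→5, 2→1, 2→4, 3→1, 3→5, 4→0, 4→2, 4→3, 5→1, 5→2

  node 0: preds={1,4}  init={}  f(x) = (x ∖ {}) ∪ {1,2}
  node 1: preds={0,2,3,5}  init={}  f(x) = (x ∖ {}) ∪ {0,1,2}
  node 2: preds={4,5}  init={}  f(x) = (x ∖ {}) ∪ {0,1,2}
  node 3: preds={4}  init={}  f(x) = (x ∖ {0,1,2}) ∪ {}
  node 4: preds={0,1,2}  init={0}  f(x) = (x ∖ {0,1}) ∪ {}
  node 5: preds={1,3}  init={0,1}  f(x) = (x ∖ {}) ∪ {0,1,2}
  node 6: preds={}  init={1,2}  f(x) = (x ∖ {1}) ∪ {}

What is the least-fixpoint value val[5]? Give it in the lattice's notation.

{0,1,2}

Iteration log — 11 steps:
  step 1. node 0  ⊔preds={0}  new={0,1,2}  old={}  +wl: 
  step 2. node 1  ⊔preds={0,1,2}  new={0,1,2}  old={}  +wl: 0
  step 3. node 2  ⊔preds={0,1}  new={0,1,2}  old={}  +wl: 1
  step 4. node 3  ⊔preds={0}  new={}  stable
  step 5. node 4  ⊔preds={0,1,2}  new={0,2}  old={0}  +wl: 2,3
  step 6. node 5  ⊔preds={0,1,2}  new={0,1,2}  old={0,1}  +wl: 
  step 7. node 6  ⊔preds={}  new={1,2}  stable
  step 8. node 0  ⊔preds={0,1,2}  new={0,1,2}  stable
  step 9. node 1  ⊔preds={0,1,2}  new={0,1,2}  stable
  step 10. node 2  ⊔preds={0,1,2}  new={0,1,2}  stable
  step 11. node 3  ⊔preds={0,2}  new={}  stable

Least fixpoint reached:
  node 0: {0,1,2}
  node 1: {0,1,2}
  node 2: {0,1,2}
  node 3: {}
  node 4: {0,2}
  node 5: {0,1,2}
  node 6: {1,2}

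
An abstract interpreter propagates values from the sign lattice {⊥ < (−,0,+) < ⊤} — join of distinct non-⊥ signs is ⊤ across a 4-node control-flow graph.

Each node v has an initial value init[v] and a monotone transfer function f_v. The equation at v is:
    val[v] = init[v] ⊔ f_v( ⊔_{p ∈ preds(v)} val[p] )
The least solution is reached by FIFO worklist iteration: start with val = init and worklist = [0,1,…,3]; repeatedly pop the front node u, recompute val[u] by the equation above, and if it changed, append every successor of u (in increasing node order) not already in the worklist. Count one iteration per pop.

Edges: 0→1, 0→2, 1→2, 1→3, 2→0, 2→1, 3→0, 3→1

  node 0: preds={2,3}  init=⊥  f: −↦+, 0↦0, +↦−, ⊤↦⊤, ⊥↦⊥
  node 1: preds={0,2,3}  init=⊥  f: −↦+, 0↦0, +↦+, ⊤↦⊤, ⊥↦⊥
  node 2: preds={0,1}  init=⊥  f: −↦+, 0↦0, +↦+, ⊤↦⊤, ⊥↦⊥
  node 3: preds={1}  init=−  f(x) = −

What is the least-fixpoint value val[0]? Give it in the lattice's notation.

Iteration log — 7 steps:
  step 1. node 0  ⊔preds=−  new=+  old=⊥  +wl: 
  step 2. node 1  ⊔preds=⊤  new=⊤  old=⊥  +wl: 
  step 3. node 2  ⊔preds=⊤  new=⊤  old=⊥  +wl: 0,1
  step 4. node 3  ⊔preds=⊤  new=−  stable
  step 5. node 0  ⊔preds=⊤  new=⊤  old=+  +wl: 2
  step 6. node 1  ⊔preds=⊤  new=⊤  stable
  step 7. node 2  ⊔preds=⊤  new=⊤  stable

Least fixpoint reached:
  node 0: ⊤
  node 1: ⊤
  node 2: ⊤
  node 3: −

⊤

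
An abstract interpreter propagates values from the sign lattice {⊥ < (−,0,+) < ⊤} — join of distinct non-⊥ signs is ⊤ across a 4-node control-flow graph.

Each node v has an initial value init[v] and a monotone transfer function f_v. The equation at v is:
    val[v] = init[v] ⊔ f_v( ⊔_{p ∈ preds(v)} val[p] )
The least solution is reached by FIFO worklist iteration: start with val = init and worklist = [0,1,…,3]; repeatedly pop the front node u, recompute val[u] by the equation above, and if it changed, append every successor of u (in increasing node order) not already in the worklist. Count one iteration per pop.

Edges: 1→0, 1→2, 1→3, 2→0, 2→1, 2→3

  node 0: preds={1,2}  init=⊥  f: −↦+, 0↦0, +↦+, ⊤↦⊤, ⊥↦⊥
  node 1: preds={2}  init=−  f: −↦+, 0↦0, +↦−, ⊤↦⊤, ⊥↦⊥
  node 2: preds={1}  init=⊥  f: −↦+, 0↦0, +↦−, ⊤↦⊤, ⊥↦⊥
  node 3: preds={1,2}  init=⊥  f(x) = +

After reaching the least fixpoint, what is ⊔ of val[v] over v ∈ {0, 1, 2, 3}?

⊤

Worklist (6 pops):
  #1 pop 0: in=− → + (was ⊥); enqueue []
  #2 pop 1: in=⊥ → − (no change)
  #3 pop 2: in=− → + (was ⊥); enqueue [0,1]
  #4 pop 3: in=⊤ → + (was ⊥); enqueue []
  #5 pop 0: in=⊤ → ⊤ (was +); enqueue []
  #6 pop 1: in=+ → − (no change)

Fixpoint:
  val[0] = ⊤
  val[1] = −
  val[2] = +
  val[3] = +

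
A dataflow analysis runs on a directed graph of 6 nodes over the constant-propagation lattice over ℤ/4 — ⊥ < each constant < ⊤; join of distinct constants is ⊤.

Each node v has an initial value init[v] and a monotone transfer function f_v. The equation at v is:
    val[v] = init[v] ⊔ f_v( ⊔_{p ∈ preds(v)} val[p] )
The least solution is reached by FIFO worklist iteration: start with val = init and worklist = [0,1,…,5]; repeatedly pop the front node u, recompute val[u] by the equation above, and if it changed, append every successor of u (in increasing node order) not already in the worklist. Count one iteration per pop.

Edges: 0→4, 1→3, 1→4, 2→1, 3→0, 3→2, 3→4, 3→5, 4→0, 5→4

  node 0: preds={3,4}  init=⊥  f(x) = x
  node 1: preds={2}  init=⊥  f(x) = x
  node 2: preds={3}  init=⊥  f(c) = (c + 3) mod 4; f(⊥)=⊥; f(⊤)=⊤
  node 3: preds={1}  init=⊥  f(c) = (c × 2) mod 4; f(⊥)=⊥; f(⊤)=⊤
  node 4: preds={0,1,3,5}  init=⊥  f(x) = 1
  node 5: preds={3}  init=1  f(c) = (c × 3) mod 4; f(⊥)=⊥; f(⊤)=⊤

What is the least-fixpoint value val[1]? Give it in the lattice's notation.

⊥

Worklist (8 pops):
  #1 pop 0: in=⊥ → ⊥ (no change)
  #2 pop 1: in=⊥ → ⊥ (no change)
  #3 pop 2: in=⊥ → ⊥ (no change)
  #4 pop 3: in=⊥ → ⊥ (no change)
  #5 pop 4: in=1 → 1 (was ⊥); enqueue [0]
  #6 pop 5: in=⊥ → 1 (no change)
  #7 pop 0: in=1 → 1 (was ⊥); enqueue [4]
  #8 pop 4: in=1 → 1 (no change)

Fixpoint:
  val[0] = 1
  val[1] = ⊥
  val[2] = ⊥
  val[3] = ⊥
  val[4] = 1
  val[5] = 1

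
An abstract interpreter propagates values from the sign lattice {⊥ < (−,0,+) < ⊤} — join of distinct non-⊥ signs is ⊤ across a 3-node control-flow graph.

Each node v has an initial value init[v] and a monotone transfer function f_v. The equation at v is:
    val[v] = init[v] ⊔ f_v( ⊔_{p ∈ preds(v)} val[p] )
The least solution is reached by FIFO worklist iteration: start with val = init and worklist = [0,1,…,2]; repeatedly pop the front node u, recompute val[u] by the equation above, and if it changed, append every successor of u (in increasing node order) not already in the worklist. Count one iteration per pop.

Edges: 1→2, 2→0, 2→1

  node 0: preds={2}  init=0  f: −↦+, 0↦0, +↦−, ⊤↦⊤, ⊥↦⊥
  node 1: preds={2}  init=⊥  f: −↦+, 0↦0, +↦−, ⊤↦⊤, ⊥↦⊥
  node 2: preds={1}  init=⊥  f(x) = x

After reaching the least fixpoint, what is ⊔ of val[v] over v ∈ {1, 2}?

⊥

Worklist (3 pops):
  #1 pop 0: in=⊥ → 0 (no change)
  #2 pop 1: in=⊥ → ⊥ (no change)
  #3 pop 2: in=⊥ → ⊥ (no change)

Fixpoint:
  val[0] = 0
  val[1] = ⊥
  val[2] = ⊥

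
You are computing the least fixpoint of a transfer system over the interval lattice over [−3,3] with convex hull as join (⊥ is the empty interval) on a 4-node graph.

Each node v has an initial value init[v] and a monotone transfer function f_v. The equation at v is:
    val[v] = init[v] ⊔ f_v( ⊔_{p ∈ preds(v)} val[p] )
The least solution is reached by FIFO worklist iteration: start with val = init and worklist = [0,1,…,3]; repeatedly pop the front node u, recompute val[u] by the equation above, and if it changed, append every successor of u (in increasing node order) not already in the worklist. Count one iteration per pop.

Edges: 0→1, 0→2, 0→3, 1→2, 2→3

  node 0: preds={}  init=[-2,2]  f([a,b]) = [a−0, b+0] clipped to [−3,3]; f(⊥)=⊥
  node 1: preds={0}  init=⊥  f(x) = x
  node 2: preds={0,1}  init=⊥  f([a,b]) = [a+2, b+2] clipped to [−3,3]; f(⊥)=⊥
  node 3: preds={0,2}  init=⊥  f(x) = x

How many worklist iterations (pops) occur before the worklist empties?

4

Iteration log — 4 steps:
  step 1. node 0  ⊔preds=⊥  new=[-2,2]  stable
  step 2. node 1  ⊔preds=[-2,2]  new=[-2,2]  old=⊥  +wl: 
  step 3. node 2  ⊔preds=[-2,2]  new=[0,3]  old=⊥  +wl: 
  step 4. node 3  ⊔preds=[-2,3]  new=[-2,3]  old=⊥  +wl: 

Least fixpoint reached:
  node 0: [-2,2]
  node 1: [-2,2]
  node 2: [0,3]
  node 3: [-2,3]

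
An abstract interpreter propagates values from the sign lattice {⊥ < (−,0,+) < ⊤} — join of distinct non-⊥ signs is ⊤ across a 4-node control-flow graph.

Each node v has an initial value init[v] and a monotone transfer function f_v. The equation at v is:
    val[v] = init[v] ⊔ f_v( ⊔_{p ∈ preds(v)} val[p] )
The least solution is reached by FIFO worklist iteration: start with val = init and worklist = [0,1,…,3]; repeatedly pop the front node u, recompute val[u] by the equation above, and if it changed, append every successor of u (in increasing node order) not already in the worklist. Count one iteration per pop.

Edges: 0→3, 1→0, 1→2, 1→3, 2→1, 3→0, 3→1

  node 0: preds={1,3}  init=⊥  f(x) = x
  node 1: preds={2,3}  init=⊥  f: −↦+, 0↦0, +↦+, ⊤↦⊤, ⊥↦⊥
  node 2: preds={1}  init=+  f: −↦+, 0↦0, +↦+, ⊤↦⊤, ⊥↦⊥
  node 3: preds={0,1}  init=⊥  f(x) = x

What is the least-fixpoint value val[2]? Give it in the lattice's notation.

Trace (7 dequeues):
  [1] u=0 | in ⊥ | out ⊥ | ==
  [2] u=1 | in + | out + | prev ⊥ | push {0}
  [3] u=2 | in + | out + | ==
  [4] u=3 | in + | out + | prev ⊥ | push {1}
  [5] u=0 | in + | out + | prev ⊥ | push {3}
  [6] u=1 | in + | out + | ==
  [7] u=3 | in + | out + | ==

Converged values:
  [0] +
  [1] +
  [2] +
  [3] +

+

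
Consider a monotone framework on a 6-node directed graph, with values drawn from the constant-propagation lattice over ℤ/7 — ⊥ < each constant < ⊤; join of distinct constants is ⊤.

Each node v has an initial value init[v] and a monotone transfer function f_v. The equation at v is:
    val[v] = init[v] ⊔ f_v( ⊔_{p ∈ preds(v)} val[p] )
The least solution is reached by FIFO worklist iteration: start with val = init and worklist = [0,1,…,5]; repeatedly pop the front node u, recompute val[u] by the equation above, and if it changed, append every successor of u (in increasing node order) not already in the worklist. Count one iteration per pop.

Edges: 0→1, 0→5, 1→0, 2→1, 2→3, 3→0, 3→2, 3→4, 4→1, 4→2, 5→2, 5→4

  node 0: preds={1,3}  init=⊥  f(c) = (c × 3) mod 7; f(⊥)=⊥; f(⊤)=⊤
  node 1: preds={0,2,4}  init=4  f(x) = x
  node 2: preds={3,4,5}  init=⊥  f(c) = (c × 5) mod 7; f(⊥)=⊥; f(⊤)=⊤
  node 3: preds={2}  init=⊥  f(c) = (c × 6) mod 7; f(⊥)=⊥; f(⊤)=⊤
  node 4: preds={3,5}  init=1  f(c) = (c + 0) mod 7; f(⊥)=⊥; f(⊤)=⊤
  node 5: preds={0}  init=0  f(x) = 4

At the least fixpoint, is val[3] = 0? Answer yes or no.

Iteration log — 11 steps:
  step 1. node 0  ⊔preds=4  new=5  old=⊥  +wl: 
  step 2. node 1  ⊔preds=⊤  new=⊤  old=4  +wl: 0
  step 3. node 2  ⊔preds=⊤  new=⊤  old=⊥  +wl: 1
  step 4. node 3  ⊔preds=⊤  new=⊤  old=⊥  +wl: 2
  step 5. node 4  ⊔preds=⊤  new=⊤  old=1  +wl: 
  step 6. node 5  ⊔preds=5  new=⊤  old=0  +wl: 4
  step 7. node 0  ⊔preds=⊤  new=⊤  old=5  +wl: 5
  step 8. node 1  ⊔preds=⊤  new=⊤  stable
  step 9. node 2  ⊔preds=⊤  new=⊤  stable
  step 10. node 4  ⊔preds=⊤  new=⊤  stable
  step 11. node 5  ⊔preds=⊤  new=⊤  stable

Least fixpoint reached:
  node 0: ⊤
  node 1: ⊤
  node 2: ⊤
  node 3: ⊤
  node 4: ⊤
  node 5: ⊤

no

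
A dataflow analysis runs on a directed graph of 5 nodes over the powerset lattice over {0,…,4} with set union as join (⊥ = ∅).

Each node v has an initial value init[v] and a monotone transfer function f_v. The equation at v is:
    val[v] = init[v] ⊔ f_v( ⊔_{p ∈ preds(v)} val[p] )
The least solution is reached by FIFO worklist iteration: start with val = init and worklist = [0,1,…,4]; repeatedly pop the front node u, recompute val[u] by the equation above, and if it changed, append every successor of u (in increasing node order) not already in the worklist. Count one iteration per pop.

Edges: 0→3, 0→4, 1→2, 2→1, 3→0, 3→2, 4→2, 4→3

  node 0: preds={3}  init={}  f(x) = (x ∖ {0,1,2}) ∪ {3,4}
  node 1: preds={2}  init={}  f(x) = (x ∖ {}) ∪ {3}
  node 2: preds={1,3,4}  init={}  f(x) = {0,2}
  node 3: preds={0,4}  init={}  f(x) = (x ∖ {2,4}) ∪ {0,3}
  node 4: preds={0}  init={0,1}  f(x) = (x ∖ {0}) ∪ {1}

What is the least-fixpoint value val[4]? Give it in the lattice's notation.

Iteration log — 9 steps:
  step 1. node 0  ⊔preds={}  new={3,4}  old={}  +wl: 
  step 2. node 1  ⊔preds={}  new={3}  old={}  +wl: 
  step 3. node 2  ⊔preds={0,1,3}  new={0,2}  old={}  +wl: 1
  step 4. node 3  ⊔preds={0,1,3,4}  new={0,1,3}  old={}  +wl: 0,2
  step 5. node 4  ⊔preds={3,4}  new={0,1,3,4}  old={0,1}  +wl: 3
  step 6. node 1  ⊔preds={0,2}  new={0,2,3}  old={3}  +wl: 
  step 7. node 0  ⊔preds={0,1,3}  new={3,4}  stable
  step 8. node 2  ⊔preds={0,1,2,3,4}  new={0,2}  stable
  step 9. node 3  ⊔preds={0,1,3,4}  new={0,1,3}  stable

Least fixpoint reached:
  node 0: {3,4}
  node 1: {0,2,3}
  node 2: {0,2}
  node 3: {0,1,3}
  node 4: {0,1,3,4}

{0,1,3,4}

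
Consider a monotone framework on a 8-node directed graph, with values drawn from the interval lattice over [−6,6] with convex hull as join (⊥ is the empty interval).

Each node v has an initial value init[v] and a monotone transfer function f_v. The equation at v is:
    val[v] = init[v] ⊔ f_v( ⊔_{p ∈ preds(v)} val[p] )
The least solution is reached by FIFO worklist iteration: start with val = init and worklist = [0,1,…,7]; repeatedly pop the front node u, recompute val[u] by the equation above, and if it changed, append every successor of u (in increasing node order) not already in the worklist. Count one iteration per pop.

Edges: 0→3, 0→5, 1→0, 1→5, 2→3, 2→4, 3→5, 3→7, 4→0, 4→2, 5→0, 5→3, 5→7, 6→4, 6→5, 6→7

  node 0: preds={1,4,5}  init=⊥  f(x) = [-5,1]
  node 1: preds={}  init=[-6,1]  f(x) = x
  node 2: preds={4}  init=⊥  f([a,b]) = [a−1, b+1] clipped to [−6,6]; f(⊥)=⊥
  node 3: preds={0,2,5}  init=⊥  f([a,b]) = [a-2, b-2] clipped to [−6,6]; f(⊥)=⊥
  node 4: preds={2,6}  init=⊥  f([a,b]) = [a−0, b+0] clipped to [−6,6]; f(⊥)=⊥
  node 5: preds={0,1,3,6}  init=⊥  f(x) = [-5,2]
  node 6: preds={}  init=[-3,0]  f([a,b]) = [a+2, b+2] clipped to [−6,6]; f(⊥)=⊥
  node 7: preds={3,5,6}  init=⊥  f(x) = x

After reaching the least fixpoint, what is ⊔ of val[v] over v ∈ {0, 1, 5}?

[-6,2]

Iteration log — 44 steps:
  step 1. node 0  ⊔preds=[-6,1]  new=[-5,1]  old=⊥  +wl: 
  step 2. node 1  ⊔preds=⊥  new=[-6,1]  stable
  step 3. node 2  ⊔preds=⊥  new=⊥  stable
  step 4. node 3  ⊔preds=[-5,1]  new=[-6,-1]  old=⊥  +wl: 
  step 5. node 4  ⊔preds=[-3,0]  new=[-3,0]  old=⊥  +wl: 0,2
  step 6. node 5  ⊔preds=[-6,1]  new=[-5,2]  old=⊥  +wl: 3
  step 7. node 6  ⊔preds=⊥  new=[-3,0]  stable
  step 8. node 7  ⊔preds=[-6,2]  new=[-6,2]  old=⊥  +wl: 
  step 9. node 0  ⊔preds=[-6,2]  new=[-5,1]  stable
  step 10. node 2  ⊔preds=[-3,0]  new=[-4,1]  old=⊥  +wl: 4
  step 11. node 3  ⊔preds=[-5,2]  new=[-6,0]  old=[-6,-1]  +wl: 5,7
  step 12. node 4  ⊔preds=[-4,1]  new=[-4,1]  old=[-3,0]  +wl: 0,2
  step 13. node 5  ⊔preds=[-6,1]  new=[-5,2]  stable
  step 14. node 7  ⊔preds=[-6,2]  new=[-6,2]  stable
  step 15. node 0  ⊔preds=[-6,2]  new=[-5,1]  stable
  step 16. node 2  ⊔preds=[-4,1]  new=[-5,2]  old=[-4,1]  +wl: 3,4
  step 17. node 3  ⊔preds=[-5,2]  new=[-6,0]  stable
  step 18. node 4  ⊔preds=[-5,2]  new=[-5,2]  old=[-4,1]  +wl: 0,2
  step 19. node 0  ⊔preds=[-6,2]  new=[-5,1]  stable
  step 20. node 2  ⊔preds=[-5,2]  new=[-6,3]  old=[-5,2]  +wl: 3,4
  step 21. node 3  ⊔preds=[-6,3]  new=[-6,1]  old=[-6,0]  +wl: 5,7
  step 22. node 4  ⊔preds=[-6,3]  new=[-6,3]  old=[-5,2]  +wl: 0,2
  step 23. node 5  ⊔preds=[-6,1]  new=[-5,2]  stable
  step 24. node 7  ⊔preds=[-6,2]  new=[-6,2]  stable
  step 25. node 0  ⊔preds=[-6,3]  new=[-5,1]  stable
  step 26. node 2  ⊔preds=[-6,3]  new=[-6,4]  old=[-6,3]  +wl: 3,4
  step 27. node 3  ⊔preds=[-6,4]  new=[-6,2]  old=[-6,1]  +wl: 5,7
  step 28. node 4  ⊔preds=[-6,4]  new=[-6,4]  old=[-6,3]  +wl: 0,2
  step 29. node 5  ⊔preds=[-6,2]  new=[-5,2]  stable
  step 30. node 7  ⊔preds=[-6,2]  new=[-6,2]  stable
  step 31. node 0  ⊔preds=[-6,4]  new=[-5,1]  stable
  step 32. node 2  ⊔preds=[-6,4]  new=[-6,5]  old=[-6,4]  +wl: 3,4
  step 33. node 3  ⊔preds=[-6,5]  new=[-6,3]  old=[-6,2]  +wl: 5,7
  step 34. node 4  ⊔preds=[-6,5]  new=[-6,5]  old=[-6,4]  +wl: 0,2
  step 35. node 5  ⊔preds=[-6,3]  new=[-5,2]  stable
  step 36. node 7  ⊔preds=[-6,3]  new=[-6,3]  old=[-6,2]  +wl: 
  step 37. node 0  ⊔preds=[-6,5]  new=[-5,1]  stable
  step 38. node 2  ⊔preds=[-6,5]  new=[-6,6]  old=[-6,5]  +wl: 3,4
  step 39. node 3  ⊔preds=[-6,6]  new=[-6,4]  old=[-6,3]  +wl: 5,7
  step 40. node 4  ⊔preds=[-6,6]  new=[-6,6]  old=[-6,5]  +wl: 0,2
  step 41. node 5  ⊔preds=[-6,4]  new=[-5,2]  stable
  step 42. node 7  ⊔preds=[-6,4]  new=[-6,4]  old=[-6,3]  +wl: 
  step 43. node 0  ⊔preds=[-6,6]  new=[-5,1]  stable
  step 44. node 2  ⊔preds=[-6,6]  new=[-6,6]  stable

Least fixpoint reached:
  node 0: [-5,1]
  node 1: [-6,1]
  node 2: [-6,6]
  node 3: [-6,4]
  node 4: [-6,6]
  node 5: [-5,2]
  node 6: [-3,0]
  node 7: [-6,4]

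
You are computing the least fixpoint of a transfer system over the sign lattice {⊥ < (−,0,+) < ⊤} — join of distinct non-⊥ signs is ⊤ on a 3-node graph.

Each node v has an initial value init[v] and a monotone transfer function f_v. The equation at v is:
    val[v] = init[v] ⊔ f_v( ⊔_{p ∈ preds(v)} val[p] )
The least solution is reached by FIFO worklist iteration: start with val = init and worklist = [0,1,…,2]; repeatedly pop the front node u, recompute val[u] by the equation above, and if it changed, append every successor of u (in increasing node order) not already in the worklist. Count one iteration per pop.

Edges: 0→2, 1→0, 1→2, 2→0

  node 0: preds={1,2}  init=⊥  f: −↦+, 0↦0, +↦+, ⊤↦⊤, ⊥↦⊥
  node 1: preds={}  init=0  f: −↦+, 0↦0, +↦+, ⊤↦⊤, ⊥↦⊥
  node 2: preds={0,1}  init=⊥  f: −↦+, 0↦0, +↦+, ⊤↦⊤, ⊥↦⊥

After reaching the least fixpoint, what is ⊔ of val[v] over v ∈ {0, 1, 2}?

Worklist (4 pops):
  #1 pop 0: in=0 → 0 (was ⊥); enqueue []
  #2 pop 1: in=⊥ → 0 (no change)
  #3 pop 2: in=0 → 0 (was ⊥); enqueue [0]
  #4 pop 0: in=0 → 0 (no change)

Fixpoint:
  val[0] = 0
  val[1] = 0
  val[2] = 0

0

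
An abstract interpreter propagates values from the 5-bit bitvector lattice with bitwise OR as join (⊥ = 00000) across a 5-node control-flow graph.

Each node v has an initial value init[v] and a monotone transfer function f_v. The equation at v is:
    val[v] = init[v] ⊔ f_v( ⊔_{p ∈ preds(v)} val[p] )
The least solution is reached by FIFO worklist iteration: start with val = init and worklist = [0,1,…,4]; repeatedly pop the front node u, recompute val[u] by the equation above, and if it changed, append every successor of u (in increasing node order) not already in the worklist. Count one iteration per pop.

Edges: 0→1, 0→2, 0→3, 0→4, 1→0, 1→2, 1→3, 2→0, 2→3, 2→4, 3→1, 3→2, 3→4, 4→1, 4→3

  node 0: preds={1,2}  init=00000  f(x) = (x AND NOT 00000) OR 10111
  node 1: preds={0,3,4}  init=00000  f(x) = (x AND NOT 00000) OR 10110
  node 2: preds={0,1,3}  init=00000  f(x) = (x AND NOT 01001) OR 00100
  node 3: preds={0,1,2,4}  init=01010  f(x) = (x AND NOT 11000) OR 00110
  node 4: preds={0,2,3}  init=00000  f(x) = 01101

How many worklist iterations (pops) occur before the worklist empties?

10

Iteration log — 10 steps:
  step 1. node 0  ⊔preds=00000  new=10111  old=00000  +wl: 
  step 2. node 1  ⊔preds=11111  new=11111  old=00000  +wl: 0
  step 3. node 2  ⊔preds=11111  new=10110  old=00000  +wl: 
  step 4. node 3  ⊔preds=11111  new=01111  old=01010  +wl: 1,2
  step 5. node 4  ⊔preds=11111  new=01101  old=00000  +wl: 3
  step 6. node 0  ⊔preds=11111  new=11111  old=10111  +wl: 4
  step 7. node 1  ⊔preds=11111  new=11111  stable
  step 8. node 2  ⊔preds=11111  new=10110  stable
  step 9. node 3  ⊔preds=11111  new=01111  stable
  step 10. node 4  ⊔preds=11111  new=01101  stable

Least fixpoint reached:
  node 0: 11111
  node 1: 11111
  node 2: 10110
  node 3: 01111
  node 4: 01101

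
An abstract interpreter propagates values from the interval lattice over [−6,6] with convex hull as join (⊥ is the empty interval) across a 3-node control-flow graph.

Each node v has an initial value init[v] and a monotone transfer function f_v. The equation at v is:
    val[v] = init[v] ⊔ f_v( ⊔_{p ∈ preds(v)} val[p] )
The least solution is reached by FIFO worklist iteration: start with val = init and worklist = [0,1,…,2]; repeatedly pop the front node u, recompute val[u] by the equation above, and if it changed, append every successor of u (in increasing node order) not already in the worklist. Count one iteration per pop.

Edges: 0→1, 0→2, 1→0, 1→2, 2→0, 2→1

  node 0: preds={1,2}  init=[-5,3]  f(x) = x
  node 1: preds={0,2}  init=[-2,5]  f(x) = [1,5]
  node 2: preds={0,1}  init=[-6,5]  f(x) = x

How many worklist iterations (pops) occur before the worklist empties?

Iteration log — 3 steps:
  step 1. node 0  ⊔preds=[-6,5]  new=[-6,5]  old=[-5,3]  +wl: 
  step 2. node 1  ⊔preds=[-6,5]  new=[-2,5]  stable
  step 3. node 2  ⊔preds=[-6,5]  new=[-6,5]  stable

Least fixpoint reached:
  node 0: [-6,5]
  node 1: [-2,5]
  node 2: [-6,5]

3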